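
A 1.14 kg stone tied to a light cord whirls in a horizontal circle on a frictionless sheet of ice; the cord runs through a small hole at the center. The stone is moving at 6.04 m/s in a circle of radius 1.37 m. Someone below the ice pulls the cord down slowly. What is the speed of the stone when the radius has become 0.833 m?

v₂ ≈ 9.93 m/s

Central (radial) force ⇒ zero torque about the center ⇒ m v r is constant.
v₂ = v₁ r₁ / r₂ = (6.04)(1.37) / (0.833) = 9.934 m/s.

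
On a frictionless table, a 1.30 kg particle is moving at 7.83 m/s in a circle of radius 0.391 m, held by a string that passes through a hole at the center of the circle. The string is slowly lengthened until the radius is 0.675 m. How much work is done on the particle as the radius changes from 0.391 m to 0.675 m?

W ≈ -26.5 J

Central (radial) force ⇒ zero torque about the center ⇒ m v r is constant.
v₂ = v₁ r₁ / r₂ = (7.83)(0.391) / (0.675) = 4.536 m/s.
W = ΔKE = ½m(v₂² − v₁²) = -26.48 J.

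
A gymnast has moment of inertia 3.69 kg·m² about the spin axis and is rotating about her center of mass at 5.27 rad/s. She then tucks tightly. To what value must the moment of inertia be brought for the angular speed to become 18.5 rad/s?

I₂ ≈ 1.05 kg·m²

With no external torque about the axis, L is conserved: I₁ω₁ = I₂ω₂.
I₂ = I₁ω₁ / ω₂ = (3.69)(5.27) / (18.5) = 1.051 kg·m².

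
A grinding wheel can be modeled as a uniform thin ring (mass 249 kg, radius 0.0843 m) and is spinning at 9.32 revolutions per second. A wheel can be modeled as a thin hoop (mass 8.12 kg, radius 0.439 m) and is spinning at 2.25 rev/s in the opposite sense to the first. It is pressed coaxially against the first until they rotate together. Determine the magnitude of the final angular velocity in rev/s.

No external torque acts about the common axis, so total angular momentum is conserved.
Moments of inertia: I_A = (249)(0.0843)² = 1.770 kg·m²; I_B = (8.12)(0.439)² = 1.565 kg·m².
Taking A's sense as positive: L = (1.770)(9.32) − (1.565)(2.25) = 12.97 kg·m²·rev/s.
Combined I = 1.770 + 1.565 = 3.334 kg·m².
ω_f = L / I = 12.97 / 3.334 = 3.890 rev/s.

|ω_f| ≈ 3.89 rev/s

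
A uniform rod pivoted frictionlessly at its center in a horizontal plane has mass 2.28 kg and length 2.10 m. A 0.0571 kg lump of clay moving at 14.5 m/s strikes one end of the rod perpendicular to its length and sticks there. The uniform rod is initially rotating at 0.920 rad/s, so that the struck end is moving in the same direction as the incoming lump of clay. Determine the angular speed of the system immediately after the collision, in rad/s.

|ω_f| ≈ 1.82 rad/s

About the pivot the impulsive forces during the collision are internal, so angular momentum about that axis is conserved.
I_p = (1/12)(2.28)(2.10)² = 0.8379 kg·m². Taking the sense of the lump of clay's angular momentum as positive, L_{lump} = m v R = (0.0571)(14.5)(2.10/2) = 0.8693 kg·m²/s.
L_i = +I_p ω_p + m v R = +(0.8379)(0.920) + 0.8693 = 1.640 kg·m²/s.
After sticking, I_f = I_p + m R² = 0.8379 + (0.0571)(2.10/2)² = 0.9009 kg·m².
ω_f = L_i / I_f = 1.640 / 0.9009 = 1.821 rad/s.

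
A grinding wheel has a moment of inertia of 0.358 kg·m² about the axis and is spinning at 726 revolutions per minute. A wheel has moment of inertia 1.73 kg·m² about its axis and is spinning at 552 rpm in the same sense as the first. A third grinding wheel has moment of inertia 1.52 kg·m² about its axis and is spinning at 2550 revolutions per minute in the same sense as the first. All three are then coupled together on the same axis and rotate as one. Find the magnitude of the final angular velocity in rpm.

The coupling torques are internal; angular momentum about the shared axis is conserved.
Taking A's sense as positive: L = (0.3580)(726) + (1.730)(552) + (1.520)(2550) = 5091 kg·m²·rpm.
Combined I = 0.3580 + 1.730 + 1.520 = 3.608 kg·m².
ω_f = L / I = 5091 / 3.608 = 1411 rpm.

|ω_f| ≈ 1410 rpm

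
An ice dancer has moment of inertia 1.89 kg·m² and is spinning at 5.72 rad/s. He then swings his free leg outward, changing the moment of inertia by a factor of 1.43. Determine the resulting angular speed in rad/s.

Angular momentum about the spin axis is conserved since the torque about it is zero.
I₂ = 1.43 × 1.89 = 2.703 kg·m².
ω₂ = I₁ω₁ / I₂ = (1.890)(5.72 rad/s) / (2.703) = 4.000 rad/s.

ω₂ ≈ 4.00 rad/s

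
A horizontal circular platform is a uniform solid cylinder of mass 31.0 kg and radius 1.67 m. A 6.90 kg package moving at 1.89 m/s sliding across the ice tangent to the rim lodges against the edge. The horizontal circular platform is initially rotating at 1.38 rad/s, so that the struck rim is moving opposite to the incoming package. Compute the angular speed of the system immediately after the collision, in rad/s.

|ω_f| ≈ 0.606 rad/s

The axle reaction passes through the central axle and exerts no torque about it; angular momentum about the central axle is conserved through the impact.
I_p = ½(31.0)(1.67)² = 43.23 kg·m². Taking the sense of the package's angular momentum as positive, L_{package} = m v R = (6.90)(1.89)(1.67) = 21.78 kg·m²/s.
L_i = −I_p ω_p + m v R = −(43.23)(1.38) + 21.78 = -37.88 kg·m²/s.
After sticking, I_f = I_p + m R² = 43.23 + (6.90)(1.67)² = 62.47 kg·m².
ω_f = L_i / I_f = -37.88 / 62.47 = -0.6063 rad/s.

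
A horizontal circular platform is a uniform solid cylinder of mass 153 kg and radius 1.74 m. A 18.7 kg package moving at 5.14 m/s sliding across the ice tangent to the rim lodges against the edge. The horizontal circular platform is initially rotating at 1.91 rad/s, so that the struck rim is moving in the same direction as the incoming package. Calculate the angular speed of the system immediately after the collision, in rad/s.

About the central axle the impulsive forces during the collision are internal, so angular momentum about that axis is conserved.
I_p = ½(153)(1.74)² = 231.6 kg·m². Taking the sense of the package's angular momentum as positive, L_{package} = m v R = (18.7)(5.14)(1.74) = 167.2 kg·m²/s.
L_i = +I_p ω_p + m v R = +(231.6)(1.91) + 167.2 = 609.6 kg·m²/s.
After sticking, I_f = I_p + m R² = 231.6 + (18.7)(1.74)² = 288.2 kg·m².
ω_f = L_i / I_f = 609.6 / 288.2 = 2.115 rad/s.

|ω_f| ≈ 2.12 rad/s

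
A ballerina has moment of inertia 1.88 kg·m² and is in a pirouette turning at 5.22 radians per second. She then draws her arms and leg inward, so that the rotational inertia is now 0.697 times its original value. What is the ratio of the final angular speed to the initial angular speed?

ω₂/ω₁ ≈ 1.43

No external torque acts about the spin axis, so angular momentum is conserved.
I₂ = 0.697 × 1.88 = 1.310 kg·m².
ω₂/ω₁ = I₁/I₂ = 1.880 / 1.310 = 1.435.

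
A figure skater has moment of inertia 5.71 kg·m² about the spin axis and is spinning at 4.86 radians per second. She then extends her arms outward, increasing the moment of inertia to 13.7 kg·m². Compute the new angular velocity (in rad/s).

ω₂ ≈ 2.03 rad/s

With no external torque about the axis, L is conserved: I₁ω₁ = I₂ω₂.
ω₂ = I₁ω₁ / I₂ = (5.710)(4.86 rad/s) / (13.70) = 2.026 rad/s.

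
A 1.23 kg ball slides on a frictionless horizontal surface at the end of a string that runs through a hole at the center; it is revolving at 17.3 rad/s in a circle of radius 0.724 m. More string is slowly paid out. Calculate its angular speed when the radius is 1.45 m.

No torque about the axis ⇒ m r₁² ω₁ = m r₂² ω₂.
ω₂ = ω₁ (r₁/r₂)² = (17.3)(0.724/1.45)² = 4.313 rad/s.

ω₂ ≈ 4.31 rad/s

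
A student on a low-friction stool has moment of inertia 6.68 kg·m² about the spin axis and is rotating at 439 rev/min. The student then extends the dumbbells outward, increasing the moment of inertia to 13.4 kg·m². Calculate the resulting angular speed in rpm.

No external torque acts about the spin axis, so angular momentum is conserved.
ω₂ = I₁ω₁ / I₂ = (6.680)(439 rpm) / (13.40) = 218.8 rpm.

ω₂ ≈ 219 rpm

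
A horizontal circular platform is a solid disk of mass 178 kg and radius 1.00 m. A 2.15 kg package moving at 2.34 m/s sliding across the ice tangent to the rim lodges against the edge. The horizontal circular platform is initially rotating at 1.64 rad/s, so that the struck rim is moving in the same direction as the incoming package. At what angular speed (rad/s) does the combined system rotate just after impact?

|ω_f| ≈ 1.66 rad/s

The axle reaction passes through the central axle and exerts no torque about it; angular momentum about the central axle is conserved through the impact.
I_p = ½(178)(1.00)² = 89.00 kg·m². Taking the sense of the package's angular momentum as positive, L_{package} = m v R = (2.15)(2.34)(1.00) = 5.031 kg·m²/s.
L_i = +I_p ω_p + m v R = +(89.00)(1.64) + 5.031 = 151.0 kg·m²/s.
After sticking, I_f = I_p + m R² = 89.00 + (2.15)(1.00)² = 91.15 kg·m².
ω_f = L_i / I_f = 151.0 / 91.15 = 1.657 rad/s.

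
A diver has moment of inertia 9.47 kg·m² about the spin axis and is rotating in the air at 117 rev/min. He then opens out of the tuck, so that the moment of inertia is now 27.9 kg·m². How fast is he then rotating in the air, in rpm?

ω₂ ≈ 39.7 rpm

Angular momentum about the spin axis is conserved since the torque about it is zero.
ω₂ = I₁ω₁ / I₂ = (9.470)(117 rpm) / (27.90) = 39.71 rpm.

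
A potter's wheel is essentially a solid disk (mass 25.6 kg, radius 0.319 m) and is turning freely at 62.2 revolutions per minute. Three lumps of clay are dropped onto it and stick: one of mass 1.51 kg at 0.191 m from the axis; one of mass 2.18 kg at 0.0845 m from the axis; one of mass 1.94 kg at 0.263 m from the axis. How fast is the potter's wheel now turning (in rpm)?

ω_f ≈ 53.7 rpm

The added mass arrives with no angular momentum about the axis, and any external torque about the axis is negligible, so the system's angular momentum is conserved.
I_p = ½(25.6)(0.319)² = 1.303 kg·m².
Added inertia Σmr² = (1.51)(0.191)² + (2.18)(0.0845)² + (1.94)(0.263)² = 0.2048 kg·m²; I_f = 1.303 + 0.2048 = 1.507 kg·m².
ω_f = I_p ω_i / I_f = (1.303)(62.2) / 1.507 = 53.75 rpm.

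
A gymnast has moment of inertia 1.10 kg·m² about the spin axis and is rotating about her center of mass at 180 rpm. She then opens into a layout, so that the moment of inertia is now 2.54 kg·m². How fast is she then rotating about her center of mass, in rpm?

ω₂ ≈ 78.0 rpm

Angular momentum about the spin axis is conserved since the torque about it is zero.
ω₂ = I₁ω₁ / I₂ = (1.100)(180 rpm) / (2.540) = 77.95 rpm.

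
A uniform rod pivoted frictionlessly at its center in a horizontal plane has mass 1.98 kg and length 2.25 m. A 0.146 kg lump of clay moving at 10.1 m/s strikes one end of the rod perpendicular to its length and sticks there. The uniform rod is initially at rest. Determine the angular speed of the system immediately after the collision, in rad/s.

|ω_f| ≈ 1.63 rad/s

About the pivot the impulsive forces during the collision are internal, so angular momentum about that axis is conserved.
I_p = (1/12)(1.98)(2.25)² = 0.8353 kg·m². Taking the sense of the lump of clay's angular momentum as positive, L_{lump} = m v R = (0.146)(10.1)(2.25/2) = 1.659 kg·m²/s.
L_i = 0 + 1.659 = 1.659 kg·m²/s.
After sticking, I_f = I_p + m R² = 0.8353 + (0.146)(2.25/2)² = 1.020 kg·m².
ω_f = L_i / I_f = 1.659 / 1.020 = 1.626 rad/s.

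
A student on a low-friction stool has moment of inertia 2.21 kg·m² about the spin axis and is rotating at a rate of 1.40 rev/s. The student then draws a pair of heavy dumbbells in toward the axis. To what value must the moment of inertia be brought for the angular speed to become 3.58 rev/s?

I₂ ≈ 0.864 kg·m²

With no external torque about the axis, L is conserved: I₁ω₁ = I₂ω₂.
I₂ = I₁ω₁ / ω₂ = (2.21)(1.40) / (3.58) = 0.8642 kg·m².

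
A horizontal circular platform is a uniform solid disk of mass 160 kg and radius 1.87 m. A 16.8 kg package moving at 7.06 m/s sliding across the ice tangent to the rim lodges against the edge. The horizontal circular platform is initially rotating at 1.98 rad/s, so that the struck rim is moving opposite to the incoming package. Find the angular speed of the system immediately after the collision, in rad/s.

|ω_f| ≈ 0.981 rad/s

About the central axle the impulsive forces during the collision are internal, so angular momentum about that axis is conserved.
I_p = ½(160)(1.87)² = 279.8 kg·m². Taking the sense of the package's angular momentum as positive, L_{package} = m v R = (16.8)(7.06)(1.87) = 221.8 kg·m²/s.
L_i = −I_p ω_p + m v R = −(279.8)(1.98) + 221.8 = -332.1 kg·m²/s.
After sticking, I_f = I_p + m R² = 279.8 + (16.8)(1.87)² = 338.5 kg·m².
ω_f = L_i / I_f = -332.1 / 338.5 = -0.9811 rad/s.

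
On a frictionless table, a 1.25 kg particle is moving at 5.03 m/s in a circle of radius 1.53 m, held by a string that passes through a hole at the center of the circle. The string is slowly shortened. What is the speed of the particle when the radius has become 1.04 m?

The only horizontal force on the mass is along the cord (radial), so it exerts no torque about the hole and angular momentum m v r is conserved.
v₂ = v₁ r₁ / r₂ = (5.03)(1.53) / (1.04) = 7.400 m/s.

v₂ ≈ 7.40 m/s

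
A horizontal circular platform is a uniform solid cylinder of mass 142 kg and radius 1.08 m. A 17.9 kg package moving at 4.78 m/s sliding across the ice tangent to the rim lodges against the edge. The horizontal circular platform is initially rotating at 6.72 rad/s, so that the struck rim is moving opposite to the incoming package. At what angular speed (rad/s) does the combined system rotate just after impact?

The axle reaction passes through the central axle and exerts no torque about it; angular momentum about the central axle is conserved through the impact.
I_p = ½(142)(1.08)² = 82.81 kg·m². Taking the sense of the package's angular momentum as positive, L_{package} = m v R = (17.9)(4.78)(1.08) = 92.41 kg·m²/s.
L_i = −I_p ω_p + m v R = −(82.81)(6.72) + 92.41 = -464.1 kg·m²/s.
After sticking, I_f = I_p + m R² = 82.81 + (17.9)(1.08)² = 103.7 kg·m².
ω_f = L_i / I_f = -464.1 / 103.7 = -4.476 rad/s.

|ω_f| ≈ 4.48 rad/s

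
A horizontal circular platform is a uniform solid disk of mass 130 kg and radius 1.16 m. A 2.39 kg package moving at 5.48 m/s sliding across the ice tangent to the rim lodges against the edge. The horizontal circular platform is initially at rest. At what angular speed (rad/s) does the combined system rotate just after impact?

About the central axle the impulsive forces during the collision are internal, so angular momentum about that axis is conserved.
I_p = ½(130)(1.16)² = 87.46 kg·m². Taking the sense of the package's angular momentum as positive, L_{package} = m v R = (2.39)(5.48)(1.16) = 15.19 kg·m²/s.
L_i = 0 + 15.19 = 15.19 kg·m²/s.
After sticking, I_f = I_p + m R² = 87.46 + (2.39)(1.16)² = 90.68 kg·m².
ω_f = L_i / I_f = 15.19 / 90.68 = 0.1675 rad/s.

|ω_f| ≈ 0.168 rad/s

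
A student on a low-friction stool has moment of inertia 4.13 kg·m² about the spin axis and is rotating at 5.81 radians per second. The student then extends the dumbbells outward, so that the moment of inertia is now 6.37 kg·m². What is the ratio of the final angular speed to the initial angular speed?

ω₂/ω₁ ≈ 0.648

No external torque acts about the spin axis, so angular momentum is conserved.
ω₂/ω₁ = I₁/I₂ = 4.130 / 6.370 = 0.6484.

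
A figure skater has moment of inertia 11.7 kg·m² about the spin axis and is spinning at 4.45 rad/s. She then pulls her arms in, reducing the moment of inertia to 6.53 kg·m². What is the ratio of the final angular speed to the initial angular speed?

ω₂/ω₁ ≈ 1.79

No external torque acts about the spin axis, so angular momentum is conserved.
ω₂/ω₁ = I₁/I₂ = 11.70 / 6.530 = 1.792.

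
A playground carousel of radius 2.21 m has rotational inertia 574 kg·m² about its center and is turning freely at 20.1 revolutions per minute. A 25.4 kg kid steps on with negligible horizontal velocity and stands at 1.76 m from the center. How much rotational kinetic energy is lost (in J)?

energy lost ≈ 153 J

No external torque acts about the center; L_before = L_after.
Added inertia Σmr² = (25.4)(1.76)² = 78.68 kg·m²; I_f = 574.0 + 78.68 = 652.7 kg·m².
ω_f = I_p ω_i / I_f = (574.0)(20.1) / 652.7 = 17.68 rpm.
KE_i = ½(574.0)(2.105 rad/s)² = 1272 J; KE_f = ½(652.7)(1.851)² = 1118 J.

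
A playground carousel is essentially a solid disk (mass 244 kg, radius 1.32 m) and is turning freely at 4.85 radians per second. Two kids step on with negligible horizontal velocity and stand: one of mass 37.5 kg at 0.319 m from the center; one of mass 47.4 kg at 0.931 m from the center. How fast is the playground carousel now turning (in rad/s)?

The added mass arrives with no angular momentum about the center, and any external torque about the center is negligible, so the system's angular momentum is conserved.
I_p = ½(244)(1.32)² = 212.6 kg·m².
Added inertia Σmr² = (37.5)(0.319)² + (47.4)(0.931)² = 44.90 kg·m²; I_f = 212.6 + 44.90 = 257.5 kg·m².
ω_f = I_p ω_i / I_f = (212.6)(4.85) / 257.5 = 4.004 rad/s.

ω_f ≈ 4.00 rad/s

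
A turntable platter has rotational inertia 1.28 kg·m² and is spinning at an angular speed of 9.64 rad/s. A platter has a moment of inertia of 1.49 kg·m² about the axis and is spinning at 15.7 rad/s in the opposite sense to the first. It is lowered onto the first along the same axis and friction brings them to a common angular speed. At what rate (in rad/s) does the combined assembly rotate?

|ω_f| ≈ 3.99 rad/s

The coupling torques are internal; angular momentum about the shared axis is conserved.
Taking A's sense as positive: L = (1.280)(9.64) − (1.490)(15.7) = -11.05 kg·m²·rad/s.
Combined I = 1.280 + 1.490 = 2.770 kg·m².
ω_f = L / I = -11.05 / 2.770 = -3.991 rad/s.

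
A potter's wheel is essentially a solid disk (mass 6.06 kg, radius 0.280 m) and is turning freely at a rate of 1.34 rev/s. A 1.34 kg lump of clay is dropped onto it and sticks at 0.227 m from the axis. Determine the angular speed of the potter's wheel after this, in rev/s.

ω_f ≈ 1.04 rev/s

No external torque acts about the axis; L_before = L_after.
I_p = ½(6.06)(0.280)² = 0.2376 kg·m².
Added inertia Σmr² = (1.34)(0.227)² = 0.06905 kg·m²; I_f = 0.2376 + 0.06905 = 0.3066 kg·m².
ω_f = I_p ω_i / I_f = (0.2376)(1.34) / 0.3066 = 1.038 rev/s.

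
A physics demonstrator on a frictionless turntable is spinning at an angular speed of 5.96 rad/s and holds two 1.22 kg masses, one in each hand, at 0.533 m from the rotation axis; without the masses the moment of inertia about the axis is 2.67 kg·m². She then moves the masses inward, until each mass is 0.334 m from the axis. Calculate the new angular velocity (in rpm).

ω₂ ≈ 65.1 rpm

With no external torque about the axis, L is conserved: I₁ω₁ = I₂ω₂.
I₁ = 2.67 + 2(1.22)(0.533)² = 3.363 kg·m²; I₂ = 2.67 + 2(1.22)(0.334)² = 2.942 kg·m².
ω₂ = I₁ω₁ / I₂ = (3.363)(5.96 rad/s) / (2.942) = 6.813 rad/s = 65.06 rpm.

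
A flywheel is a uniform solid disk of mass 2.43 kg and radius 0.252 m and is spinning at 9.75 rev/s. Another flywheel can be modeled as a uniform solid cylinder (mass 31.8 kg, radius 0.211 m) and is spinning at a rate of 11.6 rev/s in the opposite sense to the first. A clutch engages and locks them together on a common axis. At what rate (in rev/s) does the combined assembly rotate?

The coupling torques are internal; angular momentum about the shared axis is conserved.
Moments of inertia: I_A = ½(2.43)(0.252)² = 0.07716 kg·m²; I_B = ½(31.8)(0.211)² = 0.7079 kg·m².
Taking A's sense as positive: L = (0.07716)(9.75) − (0.7079)(11.6) = -7.459 kg·m²·rev/s.
Combined I = 0.07716 + 0.7079 = 0.7850 kg·m².
ω_f = L / I = -7.459 / 0.7850 = -9.502 rev/s.

|ω_f| ≈ 9.50 rev/s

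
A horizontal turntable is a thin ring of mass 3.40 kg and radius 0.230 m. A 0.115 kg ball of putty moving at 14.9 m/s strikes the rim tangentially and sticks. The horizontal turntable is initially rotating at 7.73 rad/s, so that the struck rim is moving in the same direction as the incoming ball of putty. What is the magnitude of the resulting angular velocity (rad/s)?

|ω_f| ≈ 9.60 rad/s

About the axle the impulsive forces during the collision are internal, so angular momentum about that axis is conserved.
I_p = (3.40)(0.230)² = 0.1799 kg·m². Taking the sense of the ball of putty's angular momentum as positive, L_{ball} = m v R = (0.115)(14.9)(0.230) = 0.3941 kg·m²/s.
L_i = +I_p ω_p + m v R = +(0.1799)(7.73) + 0.3941 = 1.784 kg·m²/s.
After sticking, I_f = I_p + m R² = 0.1799 + (0.115)(0.230)² = 0.1859 kg·m².
ω_f = L_i / I_f = 1.784 / 0.1859 = 9.597 rad/s.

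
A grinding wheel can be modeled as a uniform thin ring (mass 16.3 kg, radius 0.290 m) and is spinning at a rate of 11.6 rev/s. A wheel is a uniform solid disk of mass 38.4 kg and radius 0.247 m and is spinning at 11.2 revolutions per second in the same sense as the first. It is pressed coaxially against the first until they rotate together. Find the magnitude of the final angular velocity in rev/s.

|ω_f| ≈ 11.4 rev/s

No external torque acts about the common axis, so total angular momentum is conserved.
Moments of inertia: I_A = (16.3)(0.290)² = 1.371 kg·m²; I_B = ½(38.4)(0.247)² = 1.171 kg·m².
Taking A's sense as positive: L = (1.371)(11.6) + (1.171)(11.2) = 29.02 kg·m²·rev/s.
Combined I = 1.371 + 1.171 = 2.542 kg·m².
ω_f = L / I = 29.02 / 2.542 = 11.42 rev/s.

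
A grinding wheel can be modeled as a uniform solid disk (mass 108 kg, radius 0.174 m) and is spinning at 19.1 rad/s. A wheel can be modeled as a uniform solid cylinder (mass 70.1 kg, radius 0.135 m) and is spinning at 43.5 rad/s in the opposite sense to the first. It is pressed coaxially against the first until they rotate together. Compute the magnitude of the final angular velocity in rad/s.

|ω_f| ≈ 1.51 rad/s

No external torque acts about the common axis, so total angular momentum is conserved.
Moments of inertia: I_A = ½(108)(0.174)² = 1.635 kg·m²; I_B = ½(70.1)(0.135)² = 0.6388 kg·m².
Taking A's sense as positive: L = (1.635)(19.1) − (0.6388)(43.5) = 3.439 kg·m²·rad/s.
Combined I = 1.635 + 0.6388 = 2.274 kg·m².
ω_f = L / I = 3.439 / 2.274 = 1.513 rad/s.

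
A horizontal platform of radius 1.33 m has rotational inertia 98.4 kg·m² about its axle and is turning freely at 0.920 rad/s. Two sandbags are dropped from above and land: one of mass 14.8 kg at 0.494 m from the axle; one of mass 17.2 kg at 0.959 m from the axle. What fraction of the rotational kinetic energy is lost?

fraction ≈ 0.165

The added mass arrives with no angular momentum about the axle, and any external torque about the axle is negligible, so the system's angular momentum is conserved.
Added inertia Σmr² = (14.8)(0.494)² + (17.2)(0.959)² = 19.43 kg·m²; I_f = 98.40 + 19.43 = 117.8 kg·m².
ω_f = I_p ω_i / I_f = (98.40)(0.920) / 117.8 = 0.7683 rad/s.
KE_i = ½(98.40)(0.9200 rad/s)² = 41.64 J; KE_f = ½(117.8)(0.7683)² = 34.78 J.
Fraction lost = 0.1649.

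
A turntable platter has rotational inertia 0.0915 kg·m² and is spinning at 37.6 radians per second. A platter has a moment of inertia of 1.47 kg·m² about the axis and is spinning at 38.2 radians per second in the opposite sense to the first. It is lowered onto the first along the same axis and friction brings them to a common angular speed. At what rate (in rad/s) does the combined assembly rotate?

No external torque acts about the common axis, so total angular momentum is conserved.
Taking A's sense as positive: L = (0.09150)(37.6) − (1.470)(38.2) = -52.71 kg·m²·rad/s.
Combined I = 0.09150 + 1.470 = 1.561 kg·m².
ω_f = L / I = -52.71 / 1.561 = -33.76 rad/s.

|ω_f| ≈ 33.8 rad/s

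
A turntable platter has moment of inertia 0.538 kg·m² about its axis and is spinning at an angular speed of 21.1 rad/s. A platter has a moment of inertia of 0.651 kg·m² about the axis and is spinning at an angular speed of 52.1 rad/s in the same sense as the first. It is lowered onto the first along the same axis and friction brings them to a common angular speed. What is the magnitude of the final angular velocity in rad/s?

|ω_f| ≈ 38.1 rad/s

The coupling torques are internal; angular momentum about the shared axis is conserved.
Taking A's sense as positive: L = (0.5380)(21.1) + (0.6510)(52.1) = 45.27 kg·m²·rad/s.
Combined I = 0.5380 + 0.6510 = 1.189 kg·m².
ω_f = L / I = 45.27 / 1.189 = 38.07 rad/s.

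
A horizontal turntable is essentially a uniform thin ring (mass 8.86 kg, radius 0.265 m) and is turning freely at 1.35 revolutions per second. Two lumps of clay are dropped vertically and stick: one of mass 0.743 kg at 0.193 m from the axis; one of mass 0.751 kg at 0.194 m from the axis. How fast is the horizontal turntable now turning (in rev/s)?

ω_f ≈ 1.24 rev/s

The added mass arrives with no angular momentum about the axis, and any external torque about the axis is negligible, so the system's angular momentum is conserved.
I_p = (8.86)(0.265)² = 0.6222 kg·m².
Added inertia Σmr² = (0.743)(0.193)² + (0.751)(0.194)² = 0.05594 kg·m²; I_f = 0.6222 + 0.05594 = 0.6781 kg·m².
ω_f = I_p ω_i / I_f = (0.6222)(1.35) / 0.6781 = 1.239 rev/s.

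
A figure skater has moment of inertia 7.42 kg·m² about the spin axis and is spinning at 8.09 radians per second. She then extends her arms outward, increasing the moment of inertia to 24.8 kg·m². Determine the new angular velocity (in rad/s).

ω₂ ≈ 2.42 rad/s

Angular momentum about the spin axis is conserved since the torque about it is zero.
ω₂ = I₁ω₁ / I₂ = (7.420)(8.09 rad/s) / (24.80) = 2.420 rad/s.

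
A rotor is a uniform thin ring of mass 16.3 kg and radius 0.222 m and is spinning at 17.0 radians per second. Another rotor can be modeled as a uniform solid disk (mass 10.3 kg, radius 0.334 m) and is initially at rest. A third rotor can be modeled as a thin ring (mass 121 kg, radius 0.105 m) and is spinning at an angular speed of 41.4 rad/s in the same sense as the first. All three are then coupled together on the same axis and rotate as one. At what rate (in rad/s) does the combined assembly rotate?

|ω_f| ≈ 25.4 rad/s

No external torque acts about the common axis, so total angular momentum is conserved.
Moments of inertia: I_A = (16.3)(0.222)² = 0.8033 kg·m²; I_B = ½(10.3)(0.334)² = 0.5745 kg·m²; I_C = (121)(0.105)² = 1.334 kg·m².
Taking A's sense as positive: L = (0.8033)(17.0) + (1.334)(41.4) = 68.89 kg·m²·rad/s.
Combined I = 0.8033 + 0.5745 + 1.334 = 2.712 kg·m².
ω_f = L / I = 68.89 / 2.712 = 25.40 rad/s.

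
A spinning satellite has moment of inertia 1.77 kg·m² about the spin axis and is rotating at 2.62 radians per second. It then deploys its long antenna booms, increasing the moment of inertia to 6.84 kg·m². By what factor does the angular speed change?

ω₂/ω₁ ≈ 0.259

No external torque acts about the spin axis, so angular momentum is conserved.
ω₂/ω₁ = I₁/I₂ = 1.770 / 6.840 = 0.2588.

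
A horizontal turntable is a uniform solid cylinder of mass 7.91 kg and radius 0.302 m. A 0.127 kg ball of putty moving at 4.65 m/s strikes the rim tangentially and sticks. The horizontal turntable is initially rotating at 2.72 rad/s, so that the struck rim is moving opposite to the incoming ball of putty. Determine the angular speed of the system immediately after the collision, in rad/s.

About the axle the impulsive forces during the collision are internal, so angular momentum about that axis is conserved.
I_p = ½(7.91)(0.302)² = 0.3607 kg·m². Taking the sense of the ball of putty's angular momentum as positive, L_{ball} = m v R = (0.127)(4.65)(0.302) = 0.1783 kg·m²/s.
L_i = −I_p ω_p + m v R = −(0.3607)(2.72) + 0.1783 = -0.8028 kg·m²/s.
After sticking, I_f = I_p + m R² = 0.3607 + (0.127)(0.302)² = 0.3723 kg·m².
ω_f = L_i / I_f = -0.8028 / 0.3723 = -2.156 rad/s.

|ω_f| ≈ 2.16 rad/s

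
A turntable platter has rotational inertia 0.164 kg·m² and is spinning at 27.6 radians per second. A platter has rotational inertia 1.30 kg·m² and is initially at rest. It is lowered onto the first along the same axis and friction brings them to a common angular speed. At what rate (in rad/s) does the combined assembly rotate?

No external torque acts about the common axis, so total angular momentum is conserved.
Taking A's sense as positive: L = (0.1640)(27.6) = 4.526 kg·m²·rad/s.
Combined I = 0.1640 + 1.300 = 1.464 kg·m².
ω_f = L / I = 4.526 / 1.464 = 3.092 rad/s.

|ω_f| ≈ 3.09 rad/s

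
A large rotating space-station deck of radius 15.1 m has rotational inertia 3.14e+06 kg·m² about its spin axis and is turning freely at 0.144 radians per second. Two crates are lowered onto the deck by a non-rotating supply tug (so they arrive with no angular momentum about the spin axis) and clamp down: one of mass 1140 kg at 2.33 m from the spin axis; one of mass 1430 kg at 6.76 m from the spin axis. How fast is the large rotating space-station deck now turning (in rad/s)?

The added mass arrives with no angular momentum about the spin axis, and any external torque about the spin axis is negligible, so the system's angular momentum is conserved.
Added inertia Σmr² = (1140)(2.33)² + (1430)(6.76)² = 71540 kg·m²; I_f = 3.140e+06 + 71540 = 3.212e+06 kg·m².
ω_f = I_p ω_i / I_f = (3.140e+06)(0.144) / 3.212e+06 = 0.1408 rad/s.

ω_f ≈ 0.141 rad/s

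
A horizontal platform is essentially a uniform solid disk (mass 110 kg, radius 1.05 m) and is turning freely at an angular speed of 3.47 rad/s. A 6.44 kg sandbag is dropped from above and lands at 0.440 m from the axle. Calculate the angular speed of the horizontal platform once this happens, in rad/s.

The added mass arrives with no angular momentum about the axle, and any external torque about the axle is negligible, so the system's angular momentum is conserved.
I_p = ½(110)(1.05)² = 60.64 kg·m².
Added inertia Σmr² = (6.44)(0.440)² = 1.247 kg·m²; I_f = 60.64 + 1.247 = 61.88 kg·m².
ω_f = I_p ω_i / I_f = (60.64)(3.47) / 61.88 = 3.400 rad/s.

ω_f ≈ 3.40 rad/s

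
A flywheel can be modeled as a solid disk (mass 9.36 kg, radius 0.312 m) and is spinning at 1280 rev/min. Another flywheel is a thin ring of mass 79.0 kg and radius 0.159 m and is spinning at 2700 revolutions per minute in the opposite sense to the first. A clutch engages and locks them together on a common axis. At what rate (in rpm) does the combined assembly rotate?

No external torque acts about the common axis, so total angular momentum is conserved.
Moments of inertia: I_A = ½(9.36)(0.312)² = 0.4556 kg·m²; I_B = (79.0)(0.159)² = 1.997 kg·m².
Taking A's sense as positive: L = (0.4556)(1280) − (1.997)(2700) = -4809 kg·m²·rpm.
Combined I = 0.4556 + 1.997 = 2.453 kg·m².
ω_f = L / I = -4809 / 2.453 = -1961 rpm.

|ω_f| ≈ 1960 rpm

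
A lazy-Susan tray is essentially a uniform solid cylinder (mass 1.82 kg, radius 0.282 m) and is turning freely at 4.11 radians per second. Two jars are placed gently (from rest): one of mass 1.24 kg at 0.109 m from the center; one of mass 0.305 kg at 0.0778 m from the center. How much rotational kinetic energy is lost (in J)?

energy lost ≈ 0.114 J

No external torque acts about the center; L_before = L_after.
I_p = ½(1.82)(0.282)² = 0.07237 kg·m².
Added inertia Σmr² = (1.24)(0.109)² + (0.305)(0.0778)² = 0.01658 kg·m²; I_f = 0.07237 + 0.01658 = 0.08895 kg·m².
ω_f = I_p ω_i / I_f = (0.07237)(4.11) / 0.08895 = 3.344 rad/s.
KE_i = ½(0.07237)(4.110 rad/s)² = 0.6112 J; KE_f = ½(0.08895)(3.344)² = 0.4973 J.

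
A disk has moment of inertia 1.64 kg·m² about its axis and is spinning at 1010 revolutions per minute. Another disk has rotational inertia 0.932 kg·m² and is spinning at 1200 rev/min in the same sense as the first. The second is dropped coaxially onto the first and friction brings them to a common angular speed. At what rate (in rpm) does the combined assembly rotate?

|ω_f| ≈ 1080 rpm

No external torque acts about the common axis, so total angular momentum is conserved.
Taking A's sense as positive: L = (1.640)(1010) + (0.9320)(1200) = 2775 kg·m²·rpm.
Combined I = 1.640 + 0.9320 = 2.572 kg·m².
ω_f = L / I = 2775 / 2.572 = 1079 rpm.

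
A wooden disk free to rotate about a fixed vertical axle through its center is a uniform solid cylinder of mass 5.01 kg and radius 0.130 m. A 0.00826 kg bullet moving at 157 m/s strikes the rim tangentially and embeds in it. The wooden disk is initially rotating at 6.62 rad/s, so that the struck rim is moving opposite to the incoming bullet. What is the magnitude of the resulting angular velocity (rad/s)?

|ω_f| ≈ 2.63 rad/s

About the axle the impulsive forces during the collision are internal, so angular momentum about that axis is conserved.
I_p = ½(5.01)(0.130)² = 0.04233 kg·m². Taking the sense of the bullet's angular momentum as positive, L_{bullet} = m v R = (0.00826)(157)(0.130) = 0.1686 kg·m²/s.
L_i = −I_p ω_p + m v R = −(0.04233)(6.62) + 0.1686 = -0.1117 kg·m²/s.
After sticking, I_f = I_p + m R² = 0.04233 + (0.00826)(0.130)² = 0.04247 kg·m².
ω_f = L_i / I_f = -0.1117 / 0.04247 = -2.629 rad/s.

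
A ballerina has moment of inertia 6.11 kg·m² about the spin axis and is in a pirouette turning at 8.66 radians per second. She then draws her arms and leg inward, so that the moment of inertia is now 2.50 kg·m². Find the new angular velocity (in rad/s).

Angular momentum about the spin axis is conserved since the torque about it is zero.
ω₂ = I₁ω₁ / I₂ = (6.110)(8.66 rad/s) / (2.500) = 21.17 rad/s.

ω₂ ≈ 21.2 rad/s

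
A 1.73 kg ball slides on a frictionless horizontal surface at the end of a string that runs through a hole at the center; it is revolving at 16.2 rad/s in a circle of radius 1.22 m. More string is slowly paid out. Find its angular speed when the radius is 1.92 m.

No torque about the axis ⇒ m r₁² ω₁ = m r₂² ω₂.
ω₂ = ω₁ (r₁/r₂)² = (16.2)(1.22/1.92)² = 6.541 rad/s.

ω₂ ≈ 6.54 rad/s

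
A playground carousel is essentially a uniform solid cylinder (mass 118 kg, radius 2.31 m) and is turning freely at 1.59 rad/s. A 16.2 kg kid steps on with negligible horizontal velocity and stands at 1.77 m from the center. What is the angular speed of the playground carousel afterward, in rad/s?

ω_f ≈ 1.37 rad/s

The added mass arrives with no angular momentum about the center, and any external torque about the center is negligible, so the system's angular momentum is conserved.
I_p = ½(118)(2.31)² = 314.8 kg·m².
Added inertia Σmr² = (16.2)(1.77)² = 50.75 kg·m²; I_f = 314.8 + 50.75 = 365.6 kg·m².
ω_f = I_p ω_i / I_f = (314.8)(1.59) / 365.6 = 1.369 rad/s.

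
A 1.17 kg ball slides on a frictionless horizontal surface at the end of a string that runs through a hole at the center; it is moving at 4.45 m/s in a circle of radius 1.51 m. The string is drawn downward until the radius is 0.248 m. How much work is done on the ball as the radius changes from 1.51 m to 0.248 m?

The only horizontal force on the mass is along the cord (radial), so it exerts no torque about the hole and angular momentum m v r is conserved.
v₂ = v₁ r₁ / r₂ = (4.45)(1.51) / (0.248) = 27.09 m/s.
W = ΔKE = ½m(v₂² − v₁²) = 417.9 J.

W ≈ 418 J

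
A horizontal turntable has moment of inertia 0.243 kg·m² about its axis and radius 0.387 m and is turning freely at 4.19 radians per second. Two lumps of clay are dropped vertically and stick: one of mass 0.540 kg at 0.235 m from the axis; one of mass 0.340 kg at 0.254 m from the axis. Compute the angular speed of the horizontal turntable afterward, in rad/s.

The added mass arrives with no angular momentum about the axis, and any external torque about the axis is negligible, so the system's angular momentum is conserved.
Added inertia Σmr² = (0.540)(0.235)² + (0.340)(0.254)² = 0.05176 kg·m²; I_f = 0.2430 + 0.05176 = 0.2948 kg·m².
ω_f = I_p ω_i / I_f = (0.2430)(4.19) / 0.2948 = 3.454 rad/s.

ω_f ≈ 3.45 rad/s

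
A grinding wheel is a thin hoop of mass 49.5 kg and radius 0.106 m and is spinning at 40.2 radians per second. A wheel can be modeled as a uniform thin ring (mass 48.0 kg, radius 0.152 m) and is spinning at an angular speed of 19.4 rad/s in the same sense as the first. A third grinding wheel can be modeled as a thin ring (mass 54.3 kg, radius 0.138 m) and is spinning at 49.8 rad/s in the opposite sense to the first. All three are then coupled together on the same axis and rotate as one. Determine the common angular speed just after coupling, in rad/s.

|ω_f| ≈ 2.82 rad/s

The coupling torques are internal; angular momentum about the shared axis is conserved.
Moments of inertia: I_A = (49.5)(0.106)² = 0.5562 kg·m²; I_B = (48.0)(0.152)² = 1.109 kg·m²; I_C = (54.3)(0.138)² = 1.034 kg·m².
Taking A's sense as positive: L = (0.5562)(40.2) + (1.109)(19.4) − (1.034)(49.8) = -7.625 kg·m²·rad/s.
Combined I = 0.5562 + 1.109 + 1.034 = 2.699 kg·m².
ω_f = L / I = -7.625 / 2.699 = -2.825 rad/s.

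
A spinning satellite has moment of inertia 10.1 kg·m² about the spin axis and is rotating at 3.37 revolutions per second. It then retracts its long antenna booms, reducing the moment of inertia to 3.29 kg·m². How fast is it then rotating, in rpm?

No external torque acts about the spin axis, so angular momentum is conserved.
ω₂ = I₁ω₁ / I₂ = (10.10)(3.37 rev/s) / (3.290) = 10.35 rev/s = 620.7 rpm.

ω₂ ≈ 621 rpm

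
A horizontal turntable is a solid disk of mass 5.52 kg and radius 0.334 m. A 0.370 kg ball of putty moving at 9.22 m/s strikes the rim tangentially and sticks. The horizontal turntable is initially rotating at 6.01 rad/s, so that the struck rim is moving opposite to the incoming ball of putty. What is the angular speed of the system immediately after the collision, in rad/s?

About the axle the impulsive forces during the collision are internal, so angular momentum about that axis is conserved.
I_p = ½(5.52)(0.334)² = 0.3079 kg·m². Taking the sense of the ball of putty's angular momentum as positive, L_{ball} = m v R = (0.370)(9.22)(0.334) = 1.139 kg·m²/s.
L_i = −I_p ω_p + m v R = −(0.3079)(6.01) + 1.139 = -0.7110 kg·m²/s.
After sticking, I_f = I_p + m R² = 0.3079 + (0.370)(0.334)² = 0.3492 kg·m².
ω_f = L_i / I_f = -0.7110 / 0.3492 = -2.036 rad/s.

|ω_f| ≈ 2.04 rad/s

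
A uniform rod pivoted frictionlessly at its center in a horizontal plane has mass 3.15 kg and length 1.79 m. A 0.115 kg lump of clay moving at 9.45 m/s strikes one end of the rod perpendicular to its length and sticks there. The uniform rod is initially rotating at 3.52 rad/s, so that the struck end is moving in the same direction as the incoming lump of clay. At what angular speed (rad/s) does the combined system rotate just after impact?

|ω_f| ≈ 4.21 rad/s

About the pivot the impulsive forces during the collision are internal, so angular momentum about that axis is conserved.
I_p = (1/12)(3.15)(1.79)² = 0.8411 kg·m². Taking the sense of the lump of clay's angular momentum as positive, L_{lump} = m v R = (0.115)(9.45)(1.79/2) = 0.9726 kg·m²/s.
L_i = +I_p ω_p + m v R = +(0.8411)(3.52) + 0.9726 = 3.933 kg·m²/s.
After sticking, I_f = I_p + m R² = 0.8411 + (0.115)(1.79/2)² = 0.9332 kg·m².
ω_f = L_i / I_f = 3.933 / 0.9332 = 4.215 rad/s.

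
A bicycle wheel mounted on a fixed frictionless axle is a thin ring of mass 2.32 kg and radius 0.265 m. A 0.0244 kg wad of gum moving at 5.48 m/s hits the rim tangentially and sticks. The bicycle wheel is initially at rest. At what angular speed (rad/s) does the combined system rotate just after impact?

|ω_f| ≈ 0.215 rad/s

About the axle the impulsive forces during the collision are internal, so angular momentum about that axis is conserved.
I_p = (2.32)(0.265)² = 0.1629 kg·m². Taking the sense of the wad of gum's angular momentum as positive, L_{wad} = m v R = (0.0244)(5.48)(0.265) = 0.03543 kg·m²/s.
L_i = 0 + 0.03543 = 0.03543 kg·m²/s.
After sticking, I_f = I_p + m R² = 0.1629 + (0.0244)(0.265)² = 0.1646 kg·m².
ω_f = L_i / I_f = 0.03543 / 0.1646 = 0.2152 rad/s.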